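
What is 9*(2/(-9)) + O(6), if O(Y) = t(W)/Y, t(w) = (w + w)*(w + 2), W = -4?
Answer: ⅔ ≈ 0.66667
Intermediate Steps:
t(w) = 2*w*(2 + w) (t(w) = (2*w)*(2 + w) = 2*w*(2 + w))
O(Y) = 16/Y (O(Y) = (2*(-4)*(2 - 4))/Y = (2*(-4)*(-2))/Y = 16/Y)
9*(2/(-9)) + O(6) = 9*(2/(-9)) + 16/6 = 9*(2*(-⅑)) + 16*(⅙) = 9*(-2/9) + 8/3 = -2 + 8/3 = ⅔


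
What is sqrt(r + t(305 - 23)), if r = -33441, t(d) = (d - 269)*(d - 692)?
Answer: I*sqrt(38771) ≈ 196.9*I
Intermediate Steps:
t(d) = (-692 + d)*(-269 + d) (t(d) = (-269 + d)*(-692 + d) = (-692 + d)*(-269 + d))
sqrt(r + t(305 - 23)) = sqrt(-33441 + (186148 + (305 - 23)**2 - 961*(305 - 23))) = sqrt(-33441 + (186148 + 282**2 - 961*282)) = sqrt(-33441 + (186148 + 79524 - 271002)) = sqrt(-33441 - 5330) = sqrt(-38771) = I*sqrt(38771)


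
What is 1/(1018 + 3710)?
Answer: 1/4728 ≈ 0.00021151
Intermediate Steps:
1/(1018 + 3710) = 1/4728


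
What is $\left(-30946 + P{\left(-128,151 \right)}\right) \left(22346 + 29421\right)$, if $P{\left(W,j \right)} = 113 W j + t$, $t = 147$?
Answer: $-114656812921$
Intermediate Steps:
$P{\left(W,j \right)} = 147 + 113 W j$ ($P{\left(W,j \right)} = 113 W j + 147 = 147 + 113 W j$)
$\left(-30946 + P{\left(-128,151 \right)}\right) \left(22346 + 29421\right) = \left(-30946 + \left(147 + 113 \left(-128\right) 151\right)\right) \left(22346 + 29421\right) = \left(-30946 + \left(147 - 2184064\right)\right) 51767 = \left(-30946 - 2183917\right) 51767 = \left(-2214863\right) 51767 = -114656812921$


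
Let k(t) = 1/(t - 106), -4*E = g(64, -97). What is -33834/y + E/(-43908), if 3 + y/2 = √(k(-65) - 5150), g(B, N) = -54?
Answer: 127013399901/12911732840 + 50751*I*√16732369/882190 ≈ 9.8371 + 235.32*I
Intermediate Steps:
E = 27/2 (E = -¼*(-54) = 27/2 ≈ 13.500)
k(t) = 1/(-106 + t)
y = -6 + 2*I*√16732369/57 (y = -6 + 2*√(1/(-106 - 65) - 5150) = -6 + 2*√(1/(-171) - 5150) = -6 + 2*√(-1/171 - 5150) = -6 + 2*√(-880651/171) = -6 + 2*(I*√16732369/57) = -6 + 2*I*√16732369/57 ≈ -6.0 + 143.53*I)
-33834/y + E/(-43908) = -33834/(-6 + 2*I*√16732369/57) + (27/2)/(-43908) = -33834/(-6 + 2*I*√16732369/57) + (27/2)*(-1/43908) = -33834/(-6 + 2*I*√16732369/57) - 9/29272 = -9/29272 - 33834/(-6 + 2*I*√16732369/57)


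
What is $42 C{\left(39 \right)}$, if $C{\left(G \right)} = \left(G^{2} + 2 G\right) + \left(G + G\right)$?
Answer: $70434$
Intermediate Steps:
$C{\left(G \right)} = G^{2} + 4 G$ ($C{\left(G \right)} = \left(G^{2} + 2 G\right) + 2 G = G^{2} + 4 G$)
$42 C{\left(39 \right)} = 42 \cdot 39 \left(4 + 39\right) = 42 \cdot 39 \cdot 43 = 42 \cdot 1677 = 70434$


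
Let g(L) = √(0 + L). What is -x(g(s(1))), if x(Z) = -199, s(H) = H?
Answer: 199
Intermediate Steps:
g(L) = √L
-x(g(s(1))) = -1*(-199) = 199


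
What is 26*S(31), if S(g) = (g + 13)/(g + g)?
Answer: 572/31 ≈ 18.452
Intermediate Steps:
S(g) = (13 + g)/(2*g) (S(g) = (13 + g)/((2*g)) = (13 + g)*(1/(2*g)) = (13 + g)/(2*g))
26*S(31) = 26*((½)*(13 + 31)/31) = 26*((½)*(1/31)*44) = 26*(22/31) = 572/31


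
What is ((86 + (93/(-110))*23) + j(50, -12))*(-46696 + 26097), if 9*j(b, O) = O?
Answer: -443352277/330 ≈ -1.3435e+6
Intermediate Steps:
j(b, O) = O/9
((86 + (93/(-110))*23) + j(50, -12))*(-46696 + 26097) = ((86 + (93/(-110))*23) + (⅑)*(-12))*(-46696 + 26097) = ((86 + (93*(-1/110))*23) - 4/3)*(-20599) = ((86 - 93/110*23) - 4/3)*(-20599) = ((86 - 2139/110) - 4/3)*(-20599) = (7321/110 - 4/3)*(-20599) = (21523/330)*(-20599) = -443352277/330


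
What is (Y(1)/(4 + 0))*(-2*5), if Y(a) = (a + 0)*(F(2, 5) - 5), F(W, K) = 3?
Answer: 5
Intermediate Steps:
Y(a) = -2*a (Y(a) = (a + 0)*(3 - 5) = a*(-2) = -2*a)
(Y(1)/(4 + 0))*(-2*5) = ((-2*1)/(4 + 0))*(-2*5) = (-2/4)*(-10) = ((1/4)*(-2))*(-10) = -1/2*(-10) = 5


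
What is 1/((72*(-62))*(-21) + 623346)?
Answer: 1/717090 ≈ 1.3945e-6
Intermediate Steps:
1/((72*(-62))*(-21) + 623346) = 1/(-4464*(-21) + 623346) = 1/(93744 + 623346) = 1/717090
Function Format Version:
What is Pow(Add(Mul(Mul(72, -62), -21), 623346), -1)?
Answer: Rational(1, 717090) ≈ 1.3945e-6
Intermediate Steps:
Pow(Add(Mul(Mul(72, -62), -21), 623346), -1) = Pow(Add(Mul(-4464, -21), 623346), -1) = Pow(Add(93744, 623346), -1) = Pow(717090, -1) = Rational(1, 717090)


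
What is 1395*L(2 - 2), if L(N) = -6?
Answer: -8370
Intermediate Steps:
1395*L(2 - 2) = 1395*(-6) = -8370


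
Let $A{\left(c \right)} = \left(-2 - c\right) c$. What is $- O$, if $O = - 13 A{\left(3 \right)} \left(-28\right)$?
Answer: $5460$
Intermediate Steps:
$A{\left(c \right)} = c \left(-2 - c\right)$
$O = -5460$ ($O = - 13 \left(\left(-1\right) 3 \left(2 + 3\right)\right) \left(-28\right) = - 13 \left(\left(-1\right) 3 \cdot 5\right) \left(-28\right) = \left(-13\right) \left(-15\right) \left(-28\right) = 195 \left(-28\right) = -5460$)
$- O = \left(-1\right) \left(-5460\right) = 5460$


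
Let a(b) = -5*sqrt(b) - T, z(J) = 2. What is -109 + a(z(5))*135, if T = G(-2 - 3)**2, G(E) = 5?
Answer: -3484 - 675*sqrt(2) ≈ -4438.6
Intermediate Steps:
T = 25 (T = 5**2 = 25)
a(b) = -25 - 5*sqrt(b) (a(b) = -5*sqrt(b) - 1*25 = -5*sqrt(b) - 25 = -25 - 5*sqrt(b))
-109 + a(z(5))*135 = -109 + (-25 - 5*sqrt(2))*135 = -109 + (-3375 - 675*sqrt(2)) = -3484 - 675*sqrt(2)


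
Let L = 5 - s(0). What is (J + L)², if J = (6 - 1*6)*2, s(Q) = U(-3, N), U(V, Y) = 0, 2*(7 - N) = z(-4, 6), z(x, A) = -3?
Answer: 25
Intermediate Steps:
N = 17/2 (N = 7 - ½*(-3) = 7 + 3/2 = 17/2 ≈ 8.5000)
s(Q) = 0
L = 5 (L = 5 - 1*0 = 5 + 0 = 5)
J = 0 (J = (6 - 6)*2 = 0*2 = 0)
(J + L)² = (0 + 5)² = 5² = 25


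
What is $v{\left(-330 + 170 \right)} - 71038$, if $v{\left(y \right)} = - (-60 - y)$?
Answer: $-71138$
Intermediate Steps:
$v{\left(y \right)} = 60 + y$
$v{\left(-330 + 170 \right)} - 71038 = \left(60 + \left(-330 + 170\right)\right) - 71038 = \left(60 - 160\right) - 71038 = -100 - 71038 = -71138$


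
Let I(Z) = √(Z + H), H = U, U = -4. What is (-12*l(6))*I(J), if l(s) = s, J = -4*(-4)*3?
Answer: -144*√11 ≈ -477.59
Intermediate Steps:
J = 48 (J = -(-16)*3 = -1*(-48) = 48)
H = -4
I(Z) = √(-4 + Z) (I(Z) = √(Z - 4) = √(-4 + Z))
(-12*l(6))*I(J) = (-12*6)*√(-4 + 48) = -144*√11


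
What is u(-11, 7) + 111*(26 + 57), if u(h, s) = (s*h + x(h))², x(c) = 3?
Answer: 14689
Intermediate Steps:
u(h, s) = (3 + h*s)² (u(h, s) = (s*h + 3)² = (h*s + 3)² = (3 + h*s)²)
u(-11, 7) + 111*(26 + 57) = (3 - 11*7)² + 111*(26 + 57) = (3 - 77)² + 111*83 = (-74)² + 9213 = 5476 + 9213 = 14689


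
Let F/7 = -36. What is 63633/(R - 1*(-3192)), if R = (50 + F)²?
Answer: 63633/43996 ≈ 1.4463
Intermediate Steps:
F = -252 (F = 7*(-36) = -252)
R = 40804 (R = (50 - 252)² = (-202)² = 40804)
63633/(R - 1*(-3192)) = 63633/(40804 - 1*(-3192)) = 63633/(40804 + 3192) = 63633/43996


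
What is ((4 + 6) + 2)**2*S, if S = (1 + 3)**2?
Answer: 2304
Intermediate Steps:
S = 16 (S = 4**2 = 16)
((4 + 6) + 2)**2*S = ((4 + 6) + 2)**2*16 = (10 + 2)**2*16 = 12**2*16 = 144*16 = 2304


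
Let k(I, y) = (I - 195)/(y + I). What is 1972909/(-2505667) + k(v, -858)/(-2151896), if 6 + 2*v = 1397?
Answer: -106137181700241/134798369865800 ≈ -0.78738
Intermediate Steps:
v = 1391/2 (v = -3 + (½)*1397 = -3 + 1397/2 = 1391/2 ≈ 695.50)
k(I, y) = (-195 + I)/(I + y)
1972909/(-2505667) + k(v, -858)/(-2151896) = 1972909/(-2505667) + ((-195 + 1391/2)/(1391/2 - 858))/(-2151896) = 1972909*(-1/2505667) + ((1001/2)/(-325/2))*(-1/2151896) = -1972909/2505667 - 2/325*1001/2*(-1/2151896) = -1972909/2505667 - 77/25*(-1/2151896) = -1972909/2505667 + 77/53797400 = -106137181700241/134798369865800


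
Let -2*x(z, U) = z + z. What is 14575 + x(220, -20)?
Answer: 14355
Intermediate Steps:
x(z, U) = -z (x(z, U) = -(z + z)/2 = -z)
14575 + x(220, -20) = 14575 - 1*220 = 14575 - 220 = 14355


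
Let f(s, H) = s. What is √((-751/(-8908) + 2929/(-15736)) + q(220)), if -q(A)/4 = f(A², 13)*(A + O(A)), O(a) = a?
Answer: I*√26153340407201100385082/17522036 ≈ 9229.5*I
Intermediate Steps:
q(A) = -8*A³ (q(A) = -4*A²*(A + A) = -4*A²*2*A = -8*A³)
√((-751/(-8908) + 2929/(-15736)) + q(220)) = √((-751/(-8908) + 2929/(-15736)) - 8*220³) = √((-751*(-1/8908) + 2929*(-1/15736)) - 8*10648000) = √((751/8908 - 2929/15736) - 85184000) = √(-3568449/35044072 - 85184000) = √(-2985194232816449/35044072) = I*√26153340407201100385082/17522036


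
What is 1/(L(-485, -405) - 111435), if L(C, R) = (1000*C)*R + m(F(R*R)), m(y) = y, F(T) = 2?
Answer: 1/196313567 ≈ 5.0939e-9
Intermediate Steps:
L(C, R) = 2 + 1000*C*R (L(C, R) = (1000*C)*R + 2 = 1000*C*R + 2 = 2 + 1000*C*R)
1/(L(-485, -405) - 111435) = 1/((2 + 1000*(-485)*(-405)) - 111435) = 1/((2 + 196425000) - 111435) = 1/(196425002 - 111435) = 1/196313567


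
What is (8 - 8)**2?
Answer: 0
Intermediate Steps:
(8 - 8)**2 = 0**2 = 0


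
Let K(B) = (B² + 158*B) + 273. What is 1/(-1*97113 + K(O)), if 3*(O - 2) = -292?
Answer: -9/925328 ≈ -9.7263e-6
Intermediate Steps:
O = -286/3 (O = 2 + (⅓)*(-292) = 2 - 292/3 = -286/3 ≈ -95.333)
K(B) = 273 + B² + 158*B
1/(-1*97113 + K(O)) = 1/(-1*97113 + (273 + (-286/3)² + 158*(-286/3))) = 1/(-97113 + (273 + 81796/9 - 45188/3)) = 1/(-97113 - 51311/9) = 1/(-925328/9) = -9/925328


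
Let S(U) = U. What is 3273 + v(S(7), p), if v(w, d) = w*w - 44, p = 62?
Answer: 3278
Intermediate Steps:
v(w, d) = -44 + w² (v(w, d) = w² - 44 = -44 + w²)
3273 + v(S(7), p) = 3273 + (-44 + 7²) = 3273 + (-44 + 49) = 3273 + 5 = 3278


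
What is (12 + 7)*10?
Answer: 190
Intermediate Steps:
(12 + 7)*10 = 19*10 = 190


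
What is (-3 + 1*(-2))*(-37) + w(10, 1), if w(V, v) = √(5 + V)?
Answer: 185 + √15 ≈ 188.87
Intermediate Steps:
(-3 + 1*(-2))*(-37) + w(10, 1) = (-3 + 1*(-2))*(-37) + √(5 + 10) = (-3 - 2)*(-37) + √15 = -5*(-37) + √15 = 185 + √15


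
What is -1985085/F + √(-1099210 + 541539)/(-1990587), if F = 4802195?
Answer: -397017/960439 - I*√557671/1990587 ≈ -0.41337 - 0.00037515*I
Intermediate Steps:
-1985085/F + √(-1099210 + 541539)/(-1990587) = -1985085/4802195 + √(-1099210 + 541539)/(-1990587) = -1985085*1/4802195 + √(-557671)*(-1/1990587) = -397017/960439 + (I*√557671)*(-1/1990587) = -397017/960439 - I*√557671/1990587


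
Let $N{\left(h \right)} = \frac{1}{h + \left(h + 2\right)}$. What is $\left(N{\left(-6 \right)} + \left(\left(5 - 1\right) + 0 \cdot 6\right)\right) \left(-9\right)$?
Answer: $- \frac{351}{10} \approx -35.1$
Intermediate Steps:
$N{\left(h \right)} = \frac{1}{2 + 2 h}$ ($N{\left(h \right)} = \frac{1}{h + \left(2 + h\right)} = \frac{1}{2 + 2 h}$)
$\left(N{\left(-6 \right)} + \left(\left(5 - 1\right) + 0 \cdot 6\right)\right) \left(-9\right) = \left(\frac{1}{2 \left(1 - 6\right)} + \left(\left(5 - 1\right) + 0 \cdot 6\right)\right) \left(-9\right) = \left(\frac{1}{2 \left(-5\right)} + \left(\left(5 - 1\right) + 0\right)\right) \left(-9\right) = \left(\frac{1}{2} \left(- \frac{1}{5}\right) + \left(4 + 0\right)\right) \left(-9\right) = \left(- \frac{1}{10} + 4\right) \left(-9\right) = \frac{39}{10} \left(-9\right) = - \frac{351}{10}$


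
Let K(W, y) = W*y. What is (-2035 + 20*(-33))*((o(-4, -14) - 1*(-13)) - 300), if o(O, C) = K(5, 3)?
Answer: 733040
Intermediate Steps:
o(O, C) = 15 (o(O, C) = 5*3 = 15)
(-2035 + 20*(-33))*((o(-4, -14) - 1*(-13)) - 300) = (-2035 + 20*(-33))*((15 - 1*(-13)) - 300) = (-2035 - 660)*((15 + 13) - 300) = -2695*(28 - 300) = -2695*(-272) = 733040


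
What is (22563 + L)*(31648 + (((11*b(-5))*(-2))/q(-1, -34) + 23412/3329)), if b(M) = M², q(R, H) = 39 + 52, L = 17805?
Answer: 387036798949152/302939 ≈ 1.2776e+9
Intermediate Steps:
q(R, H) = 91
(22563 + L)*(31648 + (((11*b(-5))*(-2))/q(-1, -34) + 23412/3329)) = (22563 + 17805)*(31648 + (((11*(-5)²)*(-2))/91 + 23412/3329)) = 40368*(31648 + (((11*25)*(-2))*(1/91) + 23412*(1/3329))) = 40368*(31648 + ((275*(-2))*(1/91) + 23412/3329)) = 40368*(31648 + (-550*1/91 + 23412/3329)) = 40368*(31648 + (-550/91 + 23412/3329)) = 40368*(31648 + 299542/302939) = 40368*(9587713014/302939) = 387036798949152/302939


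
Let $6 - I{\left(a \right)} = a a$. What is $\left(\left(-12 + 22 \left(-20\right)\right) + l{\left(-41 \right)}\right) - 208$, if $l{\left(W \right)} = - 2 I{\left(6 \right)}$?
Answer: $-600$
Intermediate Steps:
$I{\left(a \right)} = 6 - a^{2}$ ($I{\left(a \right)} = 6 - a a = 6 - a^{2}$)
$l{\left(W \right)} = 60$ ($l{\left(W \right)} = - 2 \left(6 - 6^{2}\right) = - 2 \left(6 - 36\right) = \left(-2\right) \left(-30\right) = 60$)
$\left(\left(-12 + 22 \left(-20\right)\right) + l{\left(-41 \right)}\right) - 208 = \left(\left(-12 + 22 \left(-20\right)\right) + 60\right) - 208 = \left(\left(-12 - 440\right) + 60\right) - 208 = \left(-452 + 60\right) - 208 = -392 - 208 = -600$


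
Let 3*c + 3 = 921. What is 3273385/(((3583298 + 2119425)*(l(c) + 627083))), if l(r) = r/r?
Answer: 3273385/3576086349732 ≈ 9.1535e-7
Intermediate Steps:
c = 306 (c = -1 + (⅓)*921 = -1 + 307 = 306)
l(r) = 1
3273385/(((3583298 + 2119425)*(l(c) + 627083))) = 3273385/(((3583298 + 2119425)*(1 + 627083))) = 3273385/((5702723*627084)) = 3273385/3576086349732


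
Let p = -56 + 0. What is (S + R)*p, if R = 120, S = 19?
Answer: -7784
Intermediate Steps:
p = -56
(S + R)*p = (19 + 120)*(-56) = 139*(-56) = -7784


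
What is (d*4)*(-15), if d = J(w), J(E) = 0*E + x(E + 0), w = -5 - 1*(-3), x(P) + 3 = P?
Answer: 300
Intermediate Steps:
x(P) = -3 + P
w = -2 (w = -5 + 3 = -2)
J(E) = -3 + E (J(E) = 0*E + (-3 + (E + 0)) = 0 + (-3 + E) = -3 + E)
d = -5 (d = -3 - 2 = -5)
(d*4)*(-15) = -5*4*(-15) = -20*(-15) = 300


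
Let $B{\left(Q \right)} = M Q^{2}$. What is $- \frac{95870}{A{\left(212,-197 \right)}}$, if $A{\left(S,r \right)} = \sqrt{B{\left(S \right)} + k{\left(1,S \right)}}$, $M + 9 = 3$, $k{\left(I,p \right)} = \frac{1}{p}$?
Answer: $\frac{191740 i \sqrt{3029944651}}{57168767} \approx 184.62 i$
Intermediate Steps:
$M = -6$ ($M = -9 + 3 = -6$)
$B{\left(Q \right)} = - 6 Q^{2}$
$A{\left(S,r \right)} = \sqrt{\frac{1}{S} - 6 S^{2}}$ ($A{\left(S,r \right)} = \sqrt{- 6 S^{2} + \frac{1}{S}} = \sqrt{\frac{1}{S} - 6 S^{2}}$)
$- \frac{95870}{A{\left(212,-197 \right)}} = - \frac{95870}{\sqrt{\frac{1 - 6 \cdot 212^{3}}{212}}} = - \frac{95870}{\sqrt{\frac{1 - 57168768}{212}}} = - \frac{95870}{\sqrt{\frac{1}{212} \left(-57168767\right)}} = - \frac{95870}{\sqrt{- \frac{57168767}{212}}} = - \frac{95870}{\frac{1}{106} i \sqrt{3029944651}} = - 95870 \left(- \frac{2 i \sqrt{3029944651}}{57168767}\right) = \frac{191740 i \sqrt{3029944651}}{57168767}$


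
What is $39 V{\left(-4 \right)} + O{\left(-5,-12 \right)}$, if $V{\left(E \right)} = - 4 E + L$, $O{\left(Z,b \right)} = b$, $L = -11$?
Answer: $183$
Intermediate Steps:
$V{\left(E \right)} = -11 - 4 E$ ($V{\left(E \right)} = - 4 E - 11 = -11 - 4 E$)
$39 V{\left(-4 \right)} + O{\left(-5,-12 \right)} = 39 \left(-11 - -16\right) - 12 = 39 \left(-11 + 16\right) - 12 = 39 \cdot 5 - 12 = 195 - 12 = 183$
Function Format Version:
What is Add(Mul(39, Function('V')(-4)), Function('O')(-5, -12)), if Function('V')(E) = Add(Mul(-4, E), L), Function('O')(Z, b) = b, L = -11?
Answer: 183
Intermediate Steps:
Function('V')(E) = Add(-11, Mul(-4, E)) (Function('V')(E) = Add(Mul(-4, E), -11) = Add(-11, Mul(-4, E)))
Add(Mul(39, Function('V')(-4)), Function('O')(-5, -12)) = Add(Mul(39, Add(-11, Mul(-4, -4))), -12) = Add(Mul(39, Add(-11, 16)), -12) = Add(Mul(39, 5), -12) = Add(195, -12) = 183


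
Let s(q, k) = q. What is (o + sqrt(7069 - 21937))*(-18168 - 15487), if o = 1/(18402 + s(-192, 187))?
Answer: -6731/3642 - 201930*I*sqrt(413) ≈ -1.8482 - 4.1037e+6*I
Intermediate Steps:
o = 1/18210 (o = 1/(18402 - 192) = 1/18210 ≈ 5.4915e-5)
(o + sqrt(7069 - 21937))*(-18168 - 15487) = (1/18210 + sqrt(7069 - 21937))*(-18168 - 15487) = (1/18210 + sqrt(-14868))*(-33655) = (1/18210 + 6*I*sqrt(413))*(-33655) = -6731/3642 - 201930*I*sqrt(413)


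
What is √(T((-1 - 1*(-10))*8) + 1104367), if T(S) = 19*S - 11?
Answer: 2*√276431 ≈ 1051.5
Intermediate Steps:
T(S) = -11 + 19*S
√(T((-1 - 1*(-10))*8) + 1104367) = √((-11 + 19*((-1 - 1*(-10))*8)) + 1104367) = √((-11 + 19*((-1 + 10)*8)) + 1104367) = √((-11 + 19*(9*8)) + 1104367) = √((-11 + 19*72) + 1104367) = √((-11 + 1368) + 1104367) = √(1357 + 1104367) = √1105724 = 2*√276431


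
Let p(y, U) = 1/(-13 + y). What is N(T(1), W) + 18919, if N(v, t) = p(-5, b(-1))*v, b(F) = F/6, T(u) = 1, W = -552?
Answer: 340541/18 ≈ 18919.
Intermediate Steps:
b(F) = F/6 (b(F) = F*(⅙) = F/6)
N(v, t) = -v/18 (N(v, t) = v/(-13 - 5) = v/(-18) = -v/18)
N(T(1), W) + 18919 = -1/18*1 + 18919 = -1/18 + 18919 = 340541/18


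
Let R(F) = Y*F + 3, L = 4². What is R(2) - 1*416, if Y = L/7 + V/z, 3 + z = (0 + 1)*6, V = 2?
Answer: -8549/21 ≈ -407.10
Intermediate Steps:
L = 16
z = 3 (z = -3 + (0 + 1)*6 = -3 + 1*6 = -3 + 6 = 3)
Y = 62/21 (Y = 16/7 + 2/3 = 16*(⅐) + 2*(⅓) = 16/7 + ⅔ = 62/21 ≈ 2.9524)
R(F) = 3 + 62*F/21 (R(F) = 62*F/21 + 3 = 3 + 62*F/21)
R(2) - 1*416 = (3 + (62/21)*2) - 1*416 = (3 + 124/21) - 416 = 187/21 - 416 = -8549/21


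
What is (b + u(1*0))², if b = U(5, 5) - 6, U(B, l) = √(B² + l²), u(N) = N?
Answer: 86 - 60*√2 ≈ 1.1472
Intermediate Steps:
b = -6 + 5*√2 (b = √(5² + 5²) - 6 = √(25 + 25) - 6 = √50 - 6 = 5*√2 - 6 = -6 + 5*√2 ≈ 1.0711)
(b + u(1*0))² = ((-6 + 5*√2) + 1*0)² = ((-6 + 5*√2) + 0)² = (-6 + 5*√2)²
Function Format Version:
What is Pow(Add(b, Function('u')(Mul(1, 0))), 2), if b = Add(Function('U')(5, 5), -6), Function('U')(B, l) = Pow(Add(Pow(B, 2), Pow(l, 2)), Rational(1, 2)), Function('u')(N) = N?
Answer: Add(86, Mul(-60, Pow(2, Rational(1, 2)))) ≈ 1.1472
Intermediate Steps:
b = Add(-6, Mul(5, Pow(2, Rational(1, 2)))) (b = Add(Pow(Add(Pow(5, 2), Pow(5, 2)), Rational(1, 2)), -6) = Add(Pow(Add(25, 25), Rational(1, 2)), -6) = Add(Pow(50, Rational(1, 2)), -6) = Add(Mul(5, Pow(2, Rational(1, 2))), -6) = Add(-6, Mul(5, Pow(2, Rational(1, 2)))) ≈ 1.0711)
Pow(Add(b, Function('u')(Mul(1, 0))), 2) = Pow(Add(Add(-6, Mul(5, Pow(2, Rational(1, 2)))), Mul(1, 0)), 2) = Pow(Add(Add(-6, Mul(5, Pow(2, Rational(1, 2)))), 0), 2) = Pow(Add(-6, Mul(5, Pow(2, Rational(1, 2)))), 2)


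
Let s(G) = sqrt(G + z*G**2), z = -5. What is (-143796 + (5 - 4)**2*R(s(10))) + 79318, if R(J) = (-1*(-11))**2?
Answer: -64357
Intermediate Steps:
s(G) = sqrt(G - 5*G**2)
R(J) = 121 (R(J) = 11**2 = 121)
(-143796 + (5 - 4)**2*R(s(10))) + 79318 = (-143796 + (5 - 4)**2*121) + 79318 = (-143796 + 1**2*121) + 79318 = (-143796 + 1*121) + 79318 = (-143796 + 121) + 79318 = -143675 + 79318 = -64357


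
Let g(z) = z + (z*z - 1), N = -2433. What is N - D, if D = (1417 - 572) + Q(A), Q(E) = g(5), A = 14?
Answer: -3307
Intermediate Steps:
g(z) = -1 + z + z² (g(z) = z + (z² - 1) = z + (-1 + z²) = -1 + z + z²)
Q(E) = 29 (Q(E) = -1 + 5 + 5² = -1 + 5 + 25 = 29)
D = 874 (D = (1417 - 572) + 29 = 845 + 29 = 874)
N - D = -2433 - 1*874 = -2433 - 874 = -3307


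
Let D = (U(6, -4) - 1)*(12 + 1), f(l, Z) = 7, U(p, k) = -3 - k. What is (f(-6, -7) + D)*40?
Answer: 280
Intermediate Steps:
D = 0 (D = ((-3 - 1*(-4)) - 1)*(12 + 1) = ((-3 + 4) - 1)*13 = (1 - 1)*13 = 0*13 = 0)
(f(-6, -7) + D)*40 = (7 + 0)*40 = 7*40 = 280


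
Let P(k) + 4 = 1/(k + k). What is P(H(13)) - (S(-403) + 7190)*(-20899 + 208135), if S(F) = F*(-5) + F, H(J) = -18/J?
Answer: -59329845949/36 ≈ -1.6481e+9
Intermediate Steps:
S(F) = -4*F (S(F) = -5*F + F = -4*F)
P(k) = -4 + 1/(2*k) (P(k) = -4 + 1/(k + k) = -4 + 1/(2*k))
P(H(13)) - (S(-403) + 7190)*(-20899 + 208135) = (-4 + 1/(2*((-18/13)))) - (-4*(-403) + 7190)*(-20899 + 208135) = (-4 + 1/(2*((-18*1/13)))) - (1612 + 7190)*187236 = (-4 + 1/(2*(-18/13))) - 8802*187236 = (-4 + (½)*(-13/18)) - 1*1648051272 = (-4 - 13/36) - 1648051272 = -157/36 - 1648051272 = -59329845949/36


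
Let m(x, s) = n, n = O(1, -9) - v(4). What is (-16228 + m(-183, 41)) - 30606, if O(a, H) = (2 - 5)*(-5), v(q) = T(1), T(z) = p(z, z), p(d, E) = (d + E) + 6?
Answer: -46827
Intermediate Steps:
p(d, E) = 6 + E + d (p(d, E) = (E + d) + 6 = 6 + E + d)
T(z) = 6 + 2*z (T(z) = 6 + z + z = 6 + 2*z)
v(q) = 8 (v(q) = 6 + 2*1 = 6 + 2 = 8)
O(a, H) = 15 (O(a, H) = -3*(-5) = 15)
n = 7 (n = 15 - 1*8 = 15 - 8 = 7)
m(x, s) = 7
(-16228 + m(-183, 41)) - 30606 = (-16228 + 7) - 30606 = -16221 - 30606 = -46827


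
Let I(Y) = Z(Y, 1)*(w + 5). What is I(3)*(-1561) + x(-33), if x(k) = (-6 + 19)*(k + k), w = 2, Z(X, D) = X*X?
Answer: -99201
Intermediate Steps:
Z(X, D) = X²
x(k) = 26*k (x(k) = 13*(2*k) = 26*k)
I(Y) = 7*Y² (I(Y) = Y²*(2 + 5) = Y²*7 = 7*Y²)
I(3)*(-1561) + x(-33) = (7*3²)*(-1561) + 26*(-33) = (7*9)*(-1561) - 858 = 63*(-1561) - 858 = -98343 - 858 = -99201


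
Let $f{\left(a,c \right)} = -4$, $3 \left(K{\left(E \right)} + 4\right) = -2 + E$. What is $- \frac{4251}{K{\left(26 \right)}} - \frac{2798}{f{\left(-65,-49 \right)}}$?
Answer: $- \frac{1453}{4} \approx -363.25$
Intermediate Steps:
$K{\left(E \right)} = - \frac{14}{3} + \frac{E}{3}$ ($K{\left(E \right)} = -4 + \frac{-2 + E}{3} = -4 + \left(- \frac{2}{3} + \frac{E}{3}\right) = - \frac{14}{3} + \frac{E}{3}$)
$- \frac{4251}{K{\left(26 \right)}} - \frac{2798}{f{\left(-65,-49 \right)}} = - \frac{4251}{- \frac{14}{3} + \frac{1}{3} \cdot 26} - \frac{2798}{-4} = - \frac{4251}{- \frac{14}{3} + \frac{26}{3}} - - \frac{1399}{2} = - \frac{4251}{4} + \frac{1399}{2} = - \frac{1453}{4}$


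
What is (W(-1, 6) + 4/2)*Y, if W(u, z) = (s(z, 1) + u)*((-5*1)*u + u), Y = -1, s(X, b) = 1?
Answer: -2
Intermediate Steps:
W(u, z) = -4*u*(1 + u) (W(u, z) = (1 + u)*((-5*1)*u + u) = (1 + u)*(-5*u + u) = (1 + u)*(-4*u) = -4*u*(1 + u))
(W(-1, 6) + 4/2)*Y = (-4*(-1)*(1 - 1) + 4/2)*(-1) = (-4*(-1)*0 + 4*(½))*(-1) = (0 + 2)*(-1) = 2*(-1) = -2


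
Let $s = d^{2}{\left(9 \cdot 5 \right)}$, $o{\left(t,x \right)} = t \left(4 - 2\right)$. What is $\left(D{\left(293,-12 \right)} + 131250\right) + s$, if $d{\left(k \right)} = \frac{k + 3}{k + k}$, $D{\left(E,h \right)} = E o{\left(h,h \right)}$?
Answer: $\frac{27949114}{225} \approx 1.2422 \cdot 10^{5}$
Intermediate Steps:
$o{\left(t,x \right)} = 2 t$ ($o{\left(t,x \right)} = t 2 = 2 t$)
$D{\left(E,h \right)} = 2 E h$ ($D{\left(E,h \right)} = E 2 h = 2 E h$)
$d{\left(k \right)} = \frac{3 + k}{2 k}$
$s = \frac{64}{225}$ ($s = \left(\frac{3 + 9 \cdot 5}{2 \cdot 9 \cdot 5}\right)^{2} = \left(\frac{3 + 45}{2 \cdot 45}\right)^{2} = \left(\frac{1}{2} \cdot \frac{1}{45} \cdot 48\right)^{2} = \left(\frac{8}{15}\right)^{2} = \frac{64}{225} \approx 0.28444$)
$\left(D{\left(293,-12 \right)} + 131250\right) + s = \left(2 \cdot 293 \left(-12\right) + 131250\right) + \frac{64}{225} = \left(-7032 + 131250\right) + \frac{64}{225} = 124218 + \frac{64}{225} = \frac{27949114}{225}$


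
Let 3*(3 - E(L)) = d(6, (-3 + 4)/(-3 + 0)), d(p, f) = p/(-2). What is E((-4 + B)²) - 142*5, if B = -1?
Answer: -706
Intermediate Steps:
d(p, f) = -p/2 (d(p, f) = p*(-½) = -p/2)
E(L) = 4 (E(L) = 3 - (-1)*6/6 = 3 - ⅓*(-3) = 3 + 1 = 4)
E((-4 + B)²) - 142*5 = 4 - 142*5 = 4 - 710 = -706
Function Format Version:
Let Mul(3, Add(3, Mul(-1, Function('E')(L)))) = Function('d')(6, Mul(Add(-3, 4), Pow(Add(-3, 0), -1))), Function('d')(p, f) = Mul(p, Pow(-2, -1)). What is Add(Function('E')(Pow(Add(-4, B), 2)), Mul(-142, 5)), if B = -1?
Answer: -706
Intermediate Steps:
Function('d')(p, f) = Mul(Rational(-1, 2), p) (Function('d')(p, f) = Mul(p, Rational(-1, 2)) = Mul(Rational(-1, 2), p))
Function('E')(L) = 4 (Function('E')(L) = Add(3, Mul(Rational(-1, 3), Mul(Rational(-1, 2), 6))) = Add(3, Mul(Rational(-1, 3), -3)) = Add(3, 1) = 4)
Add(Function('E')(Pow(Add(-4, B), 2)), Mul(-142, 5)) = Add(4, Mul(-142, 5)) = Add(4, -710) = -706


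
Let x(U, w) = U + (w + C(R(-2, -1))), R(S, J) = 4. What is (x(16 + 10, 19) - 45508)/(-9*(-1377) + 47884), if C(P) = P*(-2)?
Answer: -45471/60277 ≈ -0.75437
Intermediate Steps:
C(P) = -2*P
x(U, w) = -8 + U + w (x(U, w) = U + (w - 2*4) = U + (w - 8) = U + (-8 + w) = -8 + U + w)
(x(16 + 10, 19) - 45508)/(-9*(-1377) + 47884) = ((-8 + (16 + 10) + 19) - 45508)/(-9*(-1377) + 47884) = ((-8 + 26 + 19) - 45508)/(12393 + 47884) = (37 - 45508)/60277 = -45471*1/60277 = -45471/60277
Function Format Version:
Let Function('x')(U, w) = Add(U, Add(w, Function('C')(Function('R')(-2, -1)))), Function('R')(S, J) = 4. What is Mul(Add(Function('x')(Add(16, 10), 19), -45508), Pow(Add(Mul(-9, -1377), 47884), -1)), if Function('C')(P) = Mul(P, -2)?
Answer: Rational(-45471, 60277) ≈ -0.75437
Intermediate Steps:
Function('C')(P) = Mul(-2, P)
Function('x')(U, w) = Add(-8, U, w) (Function('x')(U, w) = Add(U, Add(w, Mul(-2, 4))) = Add(U, Add(w, -8)) = Add(U, Add(-8, w)) = Add(-8, U, w))
Mul(Add(Function('x')(Add(16, 10), 19), -45508), Pow(Add(Mul(-9, -1377), 47884), -1)) = Mul(Add(Add(-8, Add(16, 10), 19), -45508), Pow(Add(Mul(-9, -1377), 47884), -1)) = Mul(Add(Add(-8, 26, 19), -45508), Pow(Add(12393, 47884), -1)) = Mul(Add(37, -45508), Pow(60277, -1)) = Mul(-45471, Rational(1, 60277)) = Rational(-45471, 60277)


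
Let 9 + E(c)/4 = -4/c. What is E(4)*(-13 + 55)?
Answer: -1680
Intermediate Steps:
E(c) = -36 - 16/c (E(c) = -36 + 4*(-4/c) = -36 - 16/c)
E(4)*(-13 + 55) = (-36 - 16/4)*(-13 + 55) = (-36 - 16*1/4)*42 = (-36 - 4)*42 = -40*42 = -1680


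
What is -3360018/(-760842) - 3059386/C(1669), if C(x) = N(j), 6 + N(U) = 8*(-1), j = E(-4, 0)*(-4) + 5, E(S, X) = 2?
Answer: 193979700272/887649 ≈ 2.1853e+5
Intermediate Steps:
j = -3 (j = 2*(-4) + 5 = -8 + 5 = -3)
N(U) = -14 (N(U) = -6 + 8*(-1) = -6 - 8 = -14)
C(x) = -14
-3360018/(-760842) - 3059386/C(1669) = -3360018/(-760842) - 3059386/(-14) = -3360018*(-1/760842) - 3059386*(-1/14) = 560003/126807 + 1529693/7 = 193979700272/887649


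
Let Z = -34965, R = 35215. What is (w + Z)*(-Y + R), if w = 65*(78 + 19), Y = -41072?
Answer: -2186385420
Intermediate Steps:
w = 6305 (w = 65*97 = 6305)
(w + Z)*(-Y + R) = (6305 - 34965)*(-1*(-41072) + 35215) = -28660*(41072 + 35215) = -28660*76287 = -2186385420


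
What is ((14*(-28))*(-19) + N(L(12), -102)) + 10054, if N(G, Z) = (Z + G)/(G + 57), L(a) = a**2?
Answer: 1172648/67 ≈ 17502.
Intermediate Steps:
N(G, Z) = (G + Z)/(57 + G)
((14*(-28))*(-19) + N(L(12), -102)) + 10054 = ((14*(-28))*(-19) + (12**2 - 102)/(57 + 12**2)) + 10054 = (-392*(-19) + (144 - 102)/(57 + 144)) + 10054 = (7448 + 42/201) + 10054 = (7448 + (1/201)*42) + 10054 = (7448 + 14/67) + 10054 = 499030/67 + 10054 = 1172648/67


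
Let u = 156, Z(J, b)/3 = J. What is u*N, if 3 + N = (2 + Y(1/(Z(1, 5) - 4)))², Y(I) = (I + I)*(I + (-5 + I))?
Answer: 39468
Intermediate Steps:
Z(J, b) = 3*J
Y(I) = 2*I*(-5 + 2*I) (Y(I) = (2*I)*(-5 + 2*I) = 2*I*(-5 + 2*I))
N = 253 (N = -3 + (2 + 2*(-5 + 2/(3*1 - 4))/(3*1 - 4))² = -3 + (2 + 2*(-5 + 2/(3 - 4))/(3 - 4))² = -3 + (2 + 2*(-5 + 2/(-1))/(-1))² = -3 + (2 + 2*(-1)*(-5 + 2*(-1)))² = -3 + (2 + 2*(-1)*(-5 - 2))² = -3 + (2 + 2*(-1)*(-7))² = -3 + (2 + 14)² = -3 + 16² = -3 + 256 = 253)
u*N = 156*253 = 39468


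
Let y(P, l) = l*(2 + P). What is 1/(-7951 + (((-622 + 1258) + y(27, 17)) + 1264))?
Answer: -1/5558 ≈ -0.00017992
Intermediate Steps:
1/(-7951 + (((-622 + 1258) + y(27, 17)) + 1264)) = 1/(-7951 + (((-622 + 1258) + 17*(2 + 27)) + 1264)) = 1/(-7951 + ((636 + 17*29) + 1264)) = 1/(-7951 + ((636 + 493) + 1264)) = 1/(-7951 + (1129 + 1264)) = 1/(-7951 + 2393) = 1/(-5558) = -1/5558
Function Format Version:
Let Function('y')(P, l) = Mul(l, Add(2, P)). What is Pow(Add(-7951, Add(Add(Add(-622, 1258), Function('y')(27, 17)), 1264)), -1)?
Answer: Rational(-1, 5558) ≈ -0.00017992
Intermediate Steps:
Pow(Add(-7951, Add(Add(Add(-622, 1258), Function('y')(27, 17)), 1264)), -1) = Pow(Add(-7951, Add(Add(Add(-622, 1258), Mul(17, Add(2, 27))), 1264)), -1) = Pow(Add(-7951, Add(Add(636, Mul(17, 29)), 1264)), -1) = Pow(Add(-7951, Add(Add(636, 493), 1264)), -1) = Pow(Add(-7951, Add(1129, 1264)), -1) = Pow(Add(-7951, 2393), -1) = Pow(-5558, -1) = Rational(-1, 5558)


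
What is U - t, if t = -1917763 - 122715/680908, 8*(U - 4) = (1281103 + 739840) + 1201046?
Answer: 3160115551805/1361816 ≈ 2.3205e+6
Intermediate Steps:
U = 3222021/8 (U = 4 + ((1281103 + 739840) + 1201046)/8 = 4 + (2020943 + 1201046)/8 = 4 + (1/8)*3221989 = 4 + 3221989/8 = 3222021/8 ≈ 4.0275e+5)
t = -1305820291519/680908 (t = -1917763 - 122715/680908 = -1305820291519/680908 ≈ -1.9178e+6)
U - t = 3222021/8 - 1*(-1305820291519/680908) = 3222021/8 + 1305820291519/680908 = 3160115551805/1361816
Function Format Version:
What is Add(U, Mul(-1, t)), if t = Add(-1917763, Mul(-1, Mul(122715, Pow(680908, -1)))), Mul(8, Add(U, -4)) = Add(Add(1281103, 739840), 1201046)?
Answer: Rational(3160115551805, 1361816) ≈ 2.3205e+6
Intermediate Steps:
U = Rational(3222021, 8) (U = Add(4, Mul(Rational(1, 8), Add(Add(1281103, 739840), 1201046))) = Add(4, Mul(Rational(1, 8), Add(2020943, 1201046))) = Add(4, Mul(Rational(1, 8), 3221989)) = Add(4, Rational(3221989, 8)) = Rational(3222021, 8) ≈ 4.0275e+5)
t = Rational(-1305820291519, 680908) (t = Add(-1917763, Mul(-1, Mul(122715, Rational(1, 680908)))) = Add(-1917763, Mul(-1, Rational(122715, 680908))) = Add(-1917763, Rational(-122715, 680908)) = Rational(-1305820291519, 680908) ≈ -1.9178e+6)
Add(U, Mul(-1, t)) = Add(Rational(3222021, 8), Mul(-1, Rational(-1305820291519, 680908))) = Add(Rational(3222021, 8), Rational(1305820291519, 680908)) = Rational(3160115551805, 1361816)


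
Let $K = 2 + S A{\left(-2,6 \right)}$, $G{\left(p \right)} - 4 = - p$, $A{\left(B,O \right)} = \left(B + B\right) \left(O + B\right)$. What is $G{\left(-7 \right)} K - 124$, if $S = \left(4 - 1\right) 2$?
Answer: $-1158$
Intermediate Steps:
$A{\left(B,O \right)} = 2 B \left(B + O\right)$
$S = 6$ ($S = 3 \cdot 2 = 6$)
$G{\left(p \right)} = 4 - p$
$K = -94$ ($K = 2 + 6 \cdot 2 \left(-2\right) \left(-2 + 6\right) = 2 + 6 \cdot 2 \left(-2\right) 4 = 2 + 6 \left(-16\right) = 2 - 96 = -94$)
$G{\left(-7 \right)} K - 124 = \left(4 - -7\right) \left(-94\right) - 124 = \left(4 + 7\right) \left(-94\right) - 124 = 11 \left(-94\right) - 124 = -1034 - 124 = -1158$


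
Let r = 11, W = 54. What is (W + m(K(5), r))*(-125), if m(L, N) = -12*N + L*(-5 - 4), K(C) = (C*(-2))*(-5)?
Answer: 66000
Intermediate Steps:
K(C) = 10*C (K(C) = -2*C*(-5) = 10*C)
m(L, N) = -12*N - 9*L (m(L, N) = -12*N + L*(-9) = -12*N - 9*L)
(W + m(K(5), r))*(-125) = (54 + (-12*11 - 90*5))*(-125) = (54 + (-132 - 9*50))*(-125) = (54 + (-132 - 450))*(-125) = (54 - 582)*(-125) = -528*(-125) = 66000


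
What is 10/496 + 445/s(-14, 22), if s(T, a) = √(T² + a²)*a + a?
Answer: -17835/1852312 + 445*√170/7469 ≈ 0.76719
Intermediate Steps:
s(T, a) = a + a*√(T² + a²) (s(T, a) = a*√(T² + a²) + a = a + a*√(T² + a²))
10/496 + 445/s(-14, 22) = 10/496 + 445/((22*(1 + √((-14)² + 22²)))) = 10*(1/496) + 445/((22*(1 + √(196 + 484)))) = 5/248 + 445/((22*(1 + √680))) = 5/248 + 445/((22*(1 + 2*√170))) = 5/248 + 445/(22 + 44*√170)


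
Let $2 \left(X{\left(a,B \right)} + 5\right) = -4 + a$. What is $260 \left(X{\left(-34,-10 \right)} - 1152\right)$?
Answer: $-305760$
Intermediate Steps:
$X{\left(a,B \right)} = -7 + \frac{a}{2}$ ($X{\left(a,B \right)} = -5 + \frac{-4 + a}{2} = -5 + \left(-2 + \frac{a}{2}\right) = -7 + \frac{a}{2}$)
$260 \left(X{\left(-34,-10 \right)} - 1152\right) = 260 \left(\left(-7 + \frac{1}{2} \left(-34\right)\right) - 1152\right) = 260 \left(\left(-7 - 17\right) - 1152\right) = 260 \left(-24 - 1152\right) = 260 \left(-1176\right) = -305760$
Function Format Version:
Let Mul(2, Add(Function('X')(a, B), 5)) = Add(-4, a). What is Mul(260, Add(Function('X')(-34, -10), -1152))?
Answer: -305760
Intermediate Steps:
Function('X')(a, B) = Add(-7, Mul(Rational(1, 2), a)) (Function('X')(a, B) = Add(-5, Mul(Rational(1, 2), Add(-4, a))) = Add(-5, Add(-2, Mul(Rational(1, 2), a))) = Add(-7, Mul(Rational(1, 2), a)))
Mul(260, Add(Function('X')(-34, -10), -1152)) = Mul(260, Add(Add(-7, Mul(Rational(1, 2), -34)), -1152)) = Mul(260, Add(Add(-7, -17), -1152)) = Mul(260, Add(-24, -1152)) = Mul(260, -1176) = -305760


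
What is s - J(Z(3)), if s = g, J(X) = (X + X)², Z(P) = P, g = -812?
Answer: -848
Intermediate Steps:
J(X) = 4*X² (J(X) = (2*X)² = 4*X²)
s = -812
s - J(Z(3)) = -812 - 4*3² = -812 - 4*9 = -812 - 1*36 = -812 - 36 = -848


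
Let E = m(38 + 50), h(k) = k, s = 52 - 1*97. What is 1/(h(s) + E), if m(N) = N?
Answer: 1/43 ≈ 0.023256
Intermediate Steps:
s = -45 (s = 52 - 97 = -45)
E = 88 (E = 38 + 50 = 88)
1/(h(s) + E) = 1/(-45 + 88) = 1/43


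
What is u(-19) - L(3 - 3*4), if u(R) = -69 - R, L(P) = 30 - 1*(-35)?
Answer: -115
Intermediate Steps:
L(P) = 65 (L(P) = 30 + 35 = 65)
u(-19) - L(3 - 3*4) = (-69 - 1*(-19)) - 1*65 = (-69 + 19) - 65 = -50 - 65 = -115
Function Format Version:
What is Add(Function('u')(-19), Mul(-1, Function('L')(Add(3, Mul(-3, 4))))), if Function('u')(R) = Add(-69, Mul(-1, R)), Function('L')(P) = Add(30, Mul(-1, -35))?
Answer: -115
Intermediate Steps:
Function('L')(P) = 65 (Function('L')(P) = Add(30, 35) = 65)
Add(Function('u')(-19), Mul(-1, Function('L')(Add(3, Mul(-3, 4))))) = Add(Add(-69, Mul(-1, -19)), Mul(-1, 65)) = Add(Add(-69, 19), -65) = Add(-50, -65) = -115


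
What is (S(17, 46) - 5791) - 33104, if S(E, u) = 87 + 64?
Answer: -38744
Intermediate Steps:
S(E, u) = 151
(S(17, 46) - 5791) - 33104 = (151 - 5791) - 33104 = -5640 - 33104 = -38744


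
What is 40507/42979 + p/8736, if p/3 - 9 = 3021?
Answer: 124091377/62577424 ≈ 1.9830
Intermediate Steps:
p = 9090 (p = 27 + 3*3021 = 27 + 9063 = 9090)
40507/42979 + p/8736 = 40507/42979 + 9090/8736 = 40507*(1/42979) + 9090*(1/8736) = 40507/42979 + 1515/1456 = 124091377/62577424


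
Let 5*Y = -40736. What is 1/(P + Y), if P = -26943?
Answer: -5/175451 ≈ -2.8498e-5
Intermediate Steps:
Y = -40736/5 (Y = (1/5)*(-40736) = -40736/5 ≈ -8147.2)
1/(P + Y) = 1/(-26943 - 40736/5) = 1/(-175451/5) = -5/175451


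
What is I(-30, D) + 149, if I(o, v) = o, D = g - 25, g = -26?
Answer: 119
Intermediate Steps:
D = -51 (D = -26 - 25 = -51)
I(-30, D) + 149 = -30 + 149 = 119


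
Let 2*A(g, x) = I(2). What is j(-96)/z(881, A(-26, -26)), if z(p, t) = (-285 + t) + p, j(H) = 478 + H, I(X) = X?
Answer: 382/597 ≈ 0.63987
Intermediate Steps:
A(g, x) = 1 (A(g, x) = (½)*2 = 1)
z(p, t) = -285 + p + t
j(-96)/z(881, A(-26, -26)) = (478 - 96)/(-285 + 881 + 1) = 382/597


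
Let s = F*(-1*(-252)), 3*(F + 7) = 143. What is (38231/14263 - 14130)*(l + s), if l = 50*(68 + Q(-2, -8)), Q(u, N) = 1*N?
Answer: -2669444960832/14263 ≈ -1.8716e+8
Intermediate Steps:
F = 122/3 (F = -7 + (⅓)*143 = -7 + 143/3 = 122/3 ≈ 40.667)
Q(u, N) = N
l = 3000 (l = 50*(68 - 8) = 50*60 = 3000)
s = 10248 (s = 122*(-1*(-252))/3 = (122/3)*252 = 10248)
(38231/14263 - 14130)*(l + s) = (38231/14263 - 14130)*(3000 + 10248) = (38231*(1/14263) - 14130)*13248 = (38231/14263 - 14130)*13248 = -201497959/14263*13248 = -2669444960832/14263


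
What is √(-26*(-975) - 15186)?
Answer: 22*√21 ≈ 100.82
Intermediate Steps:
√(-26*(-975) - 15186) = √(25350 - 15186) = √10164 = 22*√21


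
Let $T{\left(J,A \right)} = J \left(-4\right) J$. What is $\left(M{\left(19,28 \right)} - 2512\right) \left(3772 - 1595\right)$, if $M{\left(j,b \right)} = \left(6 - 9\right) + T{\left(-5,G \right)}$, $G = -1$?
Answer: $-5692855$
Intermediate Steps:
$T{\left(J,A \right)} = - 4 J^{2}$ ($T{\left(J,A \right)} = - 4 J J = - 4 J^{2}$)
$M{\left(j,b \right)} = -103$ ($M{\left(j,b \right)} = \left(6 - 9\right) - 4 \left(-5\right)^{2} = -3 - 100 = -103$)
$\left(M{\left(19,28 \right)} - 2512\right) \left(3772 - 1595\right) = \left(-103 - 2512\right) \left(3772 - 1595\right) = \left(-2615\right) 2177 = -5692855$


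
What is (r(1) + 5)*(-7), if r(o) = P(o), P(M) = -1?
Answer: -28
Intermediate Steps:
r(o) = -1
(r(1) + 5)*(-7) = (-1 + 5)*(-7) = 4*(-7) = -28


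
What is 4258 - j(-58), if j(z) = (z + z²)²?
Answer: -10925378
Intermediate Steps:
4258 - j(-58) = 4258 - (-58)²*(1 - 58)² = 4258 - 3364*(-57)² = 4258 - 3364*3249 = 4258 - 1*10929636 = 4258 - 10929636 = -10925378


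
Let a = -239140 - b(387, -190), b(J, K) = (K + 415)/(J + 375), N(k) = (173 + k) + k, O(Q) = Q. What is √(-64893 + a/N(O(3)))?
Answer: I*√136905708501218/45466 ≈ 257.35*I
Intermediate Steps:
N(k) = 173 + 2*k
b(J, K) = (415 + K)/(375 + J)
a = -60741635/254 (a = -239140 - (415 - 190)/(375 + 387) = -239140 - 225/762 = -239140 - 1*75/254 = -239140 - 75/254 = -60741635/254 ≈ -2.3914e+5)
√(-64893 + a/N(O(3))) = √(-64893 - 60741635/(254*(173 + 2*3))) = √(-64893 - 60741635/(254*(173 + 6))) = √(-64893 - 60741635/254/179) = √(-64893 - 60741635/254*1/179) = √(-64893 - 60741635/45466) = √(-3011166773/45466) = I*√136905708501218/45466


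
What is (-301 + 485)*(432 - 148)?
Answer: 52256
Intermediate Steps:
(-301 + 485)*(432 - 148) = 184*284 = 52256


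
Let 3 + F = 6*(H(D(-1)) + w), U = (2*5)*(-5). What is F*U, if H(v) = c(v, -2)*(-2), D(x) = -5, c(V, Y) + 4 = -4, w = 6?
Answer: -6450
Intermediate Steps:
c(V, Y) = -8 (c(V, Y) = -4 - 4 = -8)
H(v) = 16 (H(v) = -8*(-2) = 16)
U = -50 (U = 10*(-5) = -50)
F = 129 (F = -3 + 6*(16 + 6) = -3 + 6*22 = -3 + 132 = 129)
F*U = 129*(-50) = -6450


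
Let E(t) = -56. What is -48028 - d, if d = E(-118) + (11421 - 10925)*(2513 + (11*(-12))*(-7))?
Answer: -1752724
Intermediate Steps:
d = 1704696 (d = -56 + (11421 - 10925)*(2513 + (11*(-12))*(-7)) = -56 + 496*(2513 - 132*(-7)) = -56 + 496*(2513 + 924) = -56 + 496*3437 = -56 + 1704752 = 1704696)
-48028 - d = -48028 - 1*1704696 = -48028 - 1704696 = -1752724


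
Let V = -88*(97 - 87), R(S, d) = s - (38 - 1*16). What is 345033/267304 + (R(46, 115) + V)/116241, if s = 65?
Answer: 13294415835/10357228088 ≈ 1.2836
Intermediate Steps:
R(S, d) = 43 (R(S, d) = 65 - (38 - 1*16) = 65 - (38 - 16) = 65 - 1*22 = 65 - 22 = 43)
V = -880 (V = -88*10 = -880)
345033/267304 + (R(46, 115) + V)/116241 = 345033/267304 + (43 - 880)/116241 = 345033*(1/267304) - 837*1/116241 = 345033/267304 - 279/38747 = 13294415835/10357228088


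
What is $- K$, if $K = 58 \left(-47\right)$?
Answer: $2726$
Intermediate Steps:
$K = -2726$
$- K = \left(-1\right) \left(-2726\right) = 2726$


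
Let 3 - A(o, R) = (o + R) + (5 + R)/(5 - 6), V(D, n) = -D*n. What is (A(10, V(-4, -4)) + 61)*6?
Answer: 354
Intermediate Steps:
V(D, n) = -D*n
A(o, R) = 8 - o (A(o, R) = 3 - ((o + R) + (5 + R)/(5 - 6)) = 3 - ((R + o) + (5 + R)/(-1)) = 3 - ((R + o) + (5 + R)*(-1)) = 3 - ((R + o) + (-5 - R)) = 3 - (-5 + o) = 3 + (5 - o) = 8 - o)
(A(10, V(-4, -4)) + 61)*6 = ((8 - 1*10) + 61)*6 = ((8 - 10) + 61)*6 = (-2 + 61)*6 = 59*6 = 354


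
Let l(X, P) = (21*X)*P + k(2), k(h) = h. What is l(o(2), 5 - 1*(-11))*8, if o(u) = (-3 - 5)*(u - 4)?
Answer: 43024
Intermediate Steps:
o(u) = 32 - 8*u (o(u) = -8*(-4 + u) = 32 - 8*u)
l(X, P) = 2 + 21*P*X (l(X, P) = (21*X)*P + 2 = 21*P*X + 2 = 2 + 21*P*X)
l(o(2), 5 - 1*(-11))*8 = (2 + 21*(5 - 1*(-11))*(32 - 8*2))*8 = (2 + 21*(5 + 11)*(32 - 16))*8 = (2 + 21*16*16)*8 = (2 + 5376)*8 = 5378*8 = 43024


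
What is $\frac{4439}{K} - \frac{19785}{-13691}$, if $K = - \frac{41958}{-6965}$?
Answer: $\frac{60589068545}{82063854} \approx 738.32$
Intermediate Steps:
$K = \frac{5994}{995}$ ($K = \left(-41958\right) \left(- \frac{1}{6965}\right) = \frac{5994}{995} \approx 6.0241$)
$\frac{4439}{K} - \frac{19785}{-13691} = \frac{4439}{\frac{5994}{995}} - \frac{19785}{-13691} = 4439 \cdot \frac{995}{5994} - - \frac{19785}{13691} = \frac{4416805}{5994} + \frac{19785}{13691} = \frac{60589068545}{82063854}$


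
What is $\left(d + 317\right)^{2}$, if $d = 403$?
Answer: $518400$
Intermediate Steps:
$\left(d + 317\right)^{2} = \left(403 + 317\right)^{2} = 720^{2} = 518400$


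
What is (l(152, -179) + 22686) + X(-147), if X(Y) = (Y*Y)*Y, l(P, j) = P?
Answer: -3153685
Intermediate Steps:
X(Y) = Y³ (X(Y) = Y²*Y = Y³)
(l(152, -179) + 22686) + X(-147) = (152 + 22686) + (-147)³ = 22838 - 3176523 = -3153685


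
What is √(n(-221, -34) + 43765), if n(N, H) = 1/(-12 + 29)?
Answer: √12648102/17 ≈ 209.20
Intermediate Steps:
n(N, H) = 1/17
√(n(-221, -34) + 43765) = √(1/17 + 43765) = √(744006/17) = √12648102/17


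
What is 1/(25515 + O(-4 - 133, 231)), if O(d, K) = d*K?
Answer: -1/6132 ≈ -0.00016308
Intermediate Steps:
O(d, K) = K*d
1/(25515 + O(-4 - 133, 231)) = 1/(25515 + 231*(-4 - 133)) = 1/(25515 + 231*(-137)) = 1/(25515 - 31647) = 1/(-6132) = -1/6132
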